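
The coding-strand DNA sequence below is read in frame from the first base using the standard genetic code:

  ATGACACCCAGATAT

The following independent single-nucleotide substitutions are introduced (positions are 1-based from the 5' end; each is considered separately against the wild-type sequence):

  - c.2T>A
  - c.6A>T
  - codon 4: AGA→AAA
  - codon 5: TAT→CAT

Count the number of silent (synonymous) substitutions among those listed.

Codon 1: ATG (Met) → AAG (Lys) — missense.
Codon 2: ACA (Thr) → ACT (Thr) — synonymous.
Codon 4: AGA (Arg) → AAA (Lys) — missense.
Codon 5: TAT (Tyr) → CAT (His) — missense.
Synonymous: 1 of 4.

1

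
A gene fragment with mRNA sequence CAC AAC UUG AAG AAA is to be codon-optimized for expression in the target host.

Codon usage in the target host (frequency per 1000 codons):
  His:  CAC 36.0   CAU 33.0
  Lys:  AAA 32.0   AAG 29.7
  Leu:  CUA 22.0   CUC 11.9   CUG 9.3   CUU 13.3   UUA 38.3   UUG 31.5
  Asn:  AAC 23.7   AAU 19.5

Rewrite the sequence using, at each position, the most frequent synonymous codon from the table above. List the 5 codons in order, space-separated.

CAC AAC UUA AAA AAA

Codon 1 (His): best is CAC at 36.0.
Codon 2 (Asn): best is AAC at 23.7.
Codon 3 (Leu): best is UUA at 38.3.
Codon 4 (Lys): best is AAA at 32.0.
Codon 5 (Lys): best is AAA at 32.0.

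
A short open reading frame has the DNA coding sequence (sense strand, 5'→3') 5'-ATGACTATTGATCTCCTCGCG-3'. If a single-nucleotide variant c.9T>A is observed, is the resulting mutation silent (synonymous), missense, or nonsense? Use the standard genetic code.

silent

Position 9 falls in codon 3: ATT → Ile.
After the substitution the codon is ATA → Ile.
Both encode Ile, so the change is synonymous.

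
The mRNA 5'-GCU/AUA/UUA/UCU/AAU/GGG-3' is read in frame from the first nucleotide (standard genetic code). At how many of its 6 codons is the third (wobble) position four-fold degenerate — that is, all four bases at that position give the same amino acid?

Codon 1 GCU (Ala): third position 4-fold.
Codon 2 AUA (Ile): third position 3-fold.
Codon 3 UUA (Leu): third position 2-fold.
Codon 4 UCU (Ser): third position 4-fold.
Codon 5 AAU (Asn): third position 2-fold.
Codon 6 GGG (Gly): third position 4-fold.
Four-fold degenerate third positions: 3.

3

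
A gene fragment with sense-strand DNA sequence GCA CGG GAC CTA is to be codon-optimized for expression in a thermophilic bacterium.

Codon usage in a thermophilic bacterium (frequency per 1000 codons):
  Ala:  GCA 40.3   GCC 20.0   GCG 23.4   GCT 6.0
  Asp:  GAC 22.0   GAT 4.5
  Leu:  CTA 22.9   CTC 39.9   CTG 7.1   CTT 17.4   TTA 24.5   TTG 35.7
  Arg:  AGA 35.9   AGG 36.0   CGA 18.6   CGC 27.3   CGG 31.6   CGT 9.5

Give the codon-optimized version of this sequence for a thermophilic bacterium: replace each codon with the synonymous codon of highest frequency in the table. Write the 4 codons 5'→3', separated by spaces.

GCA AGG GAC CTC

Codon 1 (Ala): best is GCA at 40.3.
Codon 2 (Arg): best is AGG at 36.0.
Codon 3 (Asp): best is GAC at 22.0.
Codon 4 (Leu): best is CTC at 39.9.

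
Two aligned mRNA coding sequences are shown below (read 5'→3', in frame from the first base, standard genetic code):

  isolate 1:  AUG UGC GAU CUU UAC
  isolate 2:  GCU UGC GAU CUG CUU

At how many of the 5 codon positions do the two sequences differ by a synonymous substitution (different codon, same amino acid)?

Codon 1: AUG Met / GCU Ala — nonsynonymous.
Codon 2: UGC Cys / UGC Cys — identical.
Codon 3: GAU Asp / GAU Asp — identical.
Codon 4: CUU Leu / CUG Leu — synonymous.
Codon 5: UAC Tyr / CUU Leu — nonsynonymous.
Synonymous differences: 1.

1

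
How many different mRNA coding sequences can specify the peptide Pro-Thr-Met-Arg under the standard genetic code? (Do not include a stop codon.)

96

Pro: 4 codons.
Thr: 4 codons.
Met: 1 codon.
Arg: 6 codons.
4 × 4 × 1 × 6 = 96.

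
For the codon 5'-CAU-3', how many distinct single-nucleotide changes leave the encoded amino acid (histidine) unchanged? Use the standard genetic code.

1

Position 1: none → 0 synonymous.
Position 2: none → 0 synonymous.
Position 3: CAC → 1 synonymous.
Total: 0 + 0 + 1 = 1.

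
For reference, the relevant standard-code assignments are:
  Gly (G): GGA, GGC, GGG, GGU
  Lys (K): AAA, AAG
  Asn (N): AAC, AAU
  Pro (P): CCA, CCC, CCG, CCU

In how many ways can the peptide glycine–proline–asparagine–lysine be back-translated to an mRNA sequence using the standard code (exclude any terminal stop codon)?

Gly: 4 codons.
Pro: 4 codons.
Asn: 2 codons.
Lys: 2 codons.
4 × 4 × 2 × 2 = 64.

64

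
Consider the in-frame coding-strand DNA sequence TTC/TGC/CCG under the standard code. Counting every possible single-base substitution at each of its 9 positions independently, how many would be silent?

5

Codon 1 (TTC, Phe): 1 synonymous substitution.
Codon 2 (TGC, Cys): 1 synonymous substitution.
Codon 3 (CCG, Pro): 3 synonymous substitutions.
Total: 1 + 1 + 3 = 5.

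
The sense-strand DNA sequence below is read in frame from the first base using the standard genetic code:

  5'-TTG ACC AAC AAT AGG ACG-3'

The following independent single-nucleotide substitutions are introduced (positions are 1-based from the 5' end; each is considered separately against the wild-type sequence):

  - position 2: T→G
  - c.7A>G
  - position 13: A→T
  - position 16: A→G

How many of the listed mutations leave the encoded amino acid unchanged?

0

Codon 1: TTG (Leu) → TGG (Trp) — missense.
Codon 3: AAC (Asn) → GAC (Asp) — missense.
Codon 5: AGG (Arg) → TGG (Trp) — missense.
Codon 6: ACG (Thr) → GCG (Ala) — missense.
Synonymous: 0 of 4.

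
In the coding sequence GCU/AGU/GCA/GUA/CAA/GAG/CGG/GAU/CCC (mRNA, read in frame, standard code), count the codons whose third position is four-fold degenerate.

Codon 1 GCU (Ala): third position 4-fold.
Codon 2 AGU (Ser): third position 2-fold.
Codon 3 GCA (Ala): third position 4-fold.
Codon 4 GUA (Val): third position 4-fold.
Codon 5 CAA (Gln): third position 2-fold.
Codon 6 GAG (Glu): third position 2-fold.
Codon 7 CGG (Arg): third position 4-fold.
Codon 8 GAU (Asp): third position 2-fold.
Codon 9 CCC (Pro): third position 4-fold.
Four-fold degenerate third positions: 5.

5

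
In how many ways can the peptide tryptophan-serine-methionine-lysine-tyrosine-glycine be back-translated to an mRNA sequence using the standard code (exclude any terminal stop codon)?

96

Trp: 1 codon.
Ser: 6 codons.
Met: 1 codon.
Lys: 2 codons.
Tyr: 2 codons.
Gly: 4 codons.
1 × 6 × 1 × 2 × 2 × 4 = 96.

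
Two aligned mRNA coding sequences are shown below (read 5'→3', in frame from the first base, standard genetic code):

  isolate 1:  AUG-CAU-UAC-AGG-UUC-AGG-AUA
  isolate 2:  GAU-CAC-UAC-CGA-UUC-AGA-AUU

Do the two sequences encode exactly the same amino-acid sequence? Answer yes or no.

Codon 1: AUG Met / GAU Asp — nonsynonymous.
Codon 2: CAU His / CAC His — synonymous.
Codon 3: UAC Tyr / UAC Tyr — identical.
Codon 4: AGG Arg / CGA Arg — synonymous.
Codon 5: UUC Phe / UUC Phe — identical.
Codon 6: AGG Arg / AGA Arg — synonymous.
Codon 7: AUA Ile / AUU Ile — synonymous.
Nonsynonymous differences: 1 → different protein.

no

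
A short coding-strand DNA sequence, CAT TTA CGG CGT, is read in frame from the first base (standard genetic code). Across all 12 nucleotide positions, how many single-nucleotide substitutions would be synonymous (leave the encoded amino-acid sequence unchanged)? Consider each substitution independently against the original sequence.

10

Codon 1 (CAT, His): 1 synonymous substitution.
Codon 2 (TTA, Leu): 2 synonymous substitutions.
Codon 3 (CGG, Arg): 4 synonymous substitutions.
Codon 4 (CGT, Arg): 3 synonymous substitutions.
Total: 1 + 2 + 4 + 3 = 10.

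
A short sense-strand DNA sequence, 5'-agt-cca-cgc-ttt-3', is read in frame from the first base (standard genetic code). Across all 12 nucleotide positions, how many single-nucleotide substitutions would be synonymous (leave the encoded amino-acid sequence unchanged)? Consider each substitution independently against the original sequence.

8

Codon 1 (AGT, Ser): 1 synonymous substitution.
Codon 2 (CCA, Pro): 3 synonymous substitutions.
Codon 3 (CGC, Arg): 3 synonymous substitutions.
Codon 4 (TTT, Phe): 1 synonymous substitution.
Total: 1 + 3 + 3 + 1 = 8.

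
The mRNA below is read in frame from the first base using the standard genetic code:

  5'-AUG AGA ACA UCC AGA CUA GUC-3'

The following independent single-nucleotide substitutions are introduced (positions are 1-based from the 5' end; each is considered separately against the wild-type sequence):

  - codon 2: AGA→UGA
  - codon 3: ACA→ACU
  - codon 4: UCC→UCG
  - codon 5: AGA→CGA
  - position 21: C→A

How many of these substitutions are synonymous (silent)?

4

Codon 2: AGA (Arg) → UGA (Stop) — nonsense.
Codon 3: ACA (Thr) → ACU (Thr) — synonymous.
Codon 4: UCC (Ser) → UCG (Ser) — synonymous.
Codon 5: AGA (Arg) → CGA (Arg) — synonymous.
Codon 7: GUC (Val) → GUA (Val) — synonymous.
Synonymous: 4 of 5.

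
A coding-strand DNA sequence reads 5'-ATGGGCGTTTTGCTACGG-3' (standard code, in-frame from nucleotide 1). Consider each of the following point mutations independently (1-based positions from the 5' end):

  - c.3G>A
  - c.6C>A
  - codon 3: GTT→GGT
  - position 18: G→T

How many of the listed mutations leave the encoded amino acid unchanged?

Codon 1: ATG (Met) → ATA (Ile) — missense.
Codon 2: GGC (Gly) → GGA (Gly) — synonymous.
Codon 3: GTT (Val) → GGT (Gly) — missense.
Codon 6: CGG (Arg) → CGT (Arg) — synonymous.
Synonymous: 2 of 4.

2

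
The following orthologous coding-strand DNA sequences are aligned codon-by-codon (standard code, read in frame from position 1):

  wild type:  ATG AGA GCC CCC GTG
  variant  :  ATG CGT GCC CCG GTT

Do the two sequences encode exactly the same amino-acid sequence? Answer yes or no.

yes

Codon 1: ATG Met / ATG Met — identical.
Codon 2: AGA Arg / CGT Arg — synonymous.
Codon 3: GCC Ala / GCC Ala — identical.
Codon 4: CCC Pro / CCG Pro — synonymous.
Codon 5: GTG Val / GTT Val — synonymous.
Nonsynonymous differences: 0 → same protein.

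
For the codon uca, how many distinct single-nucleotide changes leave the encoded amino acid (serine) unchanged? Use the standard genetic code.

Position 1: none → 0 synonymous.
Position 2: none → 0 synonymous.
Position 3: UCU, UCC, UCG → 3 synonymous.
Total: 0 + 0 + 3 = 3.

3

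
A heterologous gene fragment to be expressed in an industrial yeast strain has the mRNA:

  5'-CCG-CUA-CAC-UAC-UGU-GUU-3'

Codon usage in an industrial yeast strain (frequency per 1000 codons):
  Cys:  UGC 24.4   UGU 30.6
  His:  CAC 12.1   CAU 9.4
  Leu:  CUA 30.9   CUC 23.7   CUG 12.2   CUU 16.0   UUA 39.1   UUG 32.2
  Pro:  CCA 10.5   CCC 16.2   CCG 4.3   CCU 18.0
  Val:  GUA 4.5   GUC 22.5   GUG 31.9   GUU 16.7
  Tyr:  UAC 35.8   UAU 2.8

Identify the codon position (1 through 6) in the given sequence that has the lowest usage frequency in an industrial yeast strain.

1

Codon 1 CCG (Pro): 4.3 per 1000.
Codon 2 CUA (Leu): 30.9 per 1000.
Codon 3 CAC (His): 12.1 per 1000.
Codon 4 UAC (Tyr): 35.8 per 1000.
Codon 5 UGU (Cys): 30.6 per 1000.
Codon 6 GUU (Val): 16.7 per 1000.
Lowest frequency is 4.3 at codon 1.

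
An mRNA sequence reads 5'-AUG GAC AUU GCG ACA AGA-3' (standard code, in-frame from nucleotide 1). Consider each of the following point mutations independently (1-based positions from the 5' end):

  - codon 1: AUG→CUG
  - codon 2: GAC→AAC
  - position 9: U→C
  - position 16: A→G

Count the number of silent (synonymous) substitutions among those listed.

1

Codon 1: AUG (Met) → CUG (Leu) — missense.
Codon 2: GAC (Asp) → AAC (Asn) — missense.
Codon 3: AUU (Ile) → AUC (Ile) — synonymous.
Codon 6: AGA (Arg) → GGA (Gly) — missense.
Synonymous: 1 of 4.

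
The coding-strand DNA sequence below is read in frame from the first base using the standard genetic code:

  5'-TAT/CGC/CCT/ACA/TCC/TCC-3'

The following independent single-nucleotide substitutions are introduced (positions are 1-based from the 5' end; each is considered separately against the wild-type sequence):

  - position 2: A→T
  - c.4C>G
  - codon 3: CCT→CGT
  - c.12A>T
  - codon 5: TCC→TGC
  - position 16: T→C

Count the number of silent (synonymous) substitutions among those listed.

1

Codon 1: TAT (Tyr) → TTT (Phe) — missense.
Codon 2: CGC (Arg) → GGC (Gly) — missense.
Codon 3: CCT (Pro) → CGT (Arg) — missense.
Codon 4: ACA (Thr) → ACT (Thr) — synonymous.
Codon 5: TCC (Ser) → TGC (Cys) — missense.
Codon 6: TCC (Ser) → CCC (Pro) — missense.
Synonymous: 1 of 6.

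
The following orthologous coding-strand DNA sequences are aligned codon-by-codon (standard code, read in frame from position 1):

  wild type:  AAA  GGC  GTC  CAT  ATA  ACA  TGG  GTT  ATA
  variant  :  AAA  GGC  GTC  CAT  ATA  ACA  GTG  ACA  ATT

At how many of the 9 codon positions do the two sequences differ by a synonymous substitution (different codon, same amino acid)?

1

Codon 1: AAA Lys / AAA Lys — identical.
Codon 2: GGC Gly / GGC Gly — identical.
Codon 3: GTC Val / GTC Val — identical.
Codon 4: CAT His / CAT His — identical.
Codon 5: ATA Ile / ATA Ile — identical.
Codon 6: ACA Thr / ACA Thr — identical.
Codon 7: TGG Trp / GTG Val — nonsynonymous.
Codon 8: GTT Val / ACA Thr — nonsynonymous.
Codon 9: ATA Ile / ATT Ile — synonymous.
Synonymous differences: 1.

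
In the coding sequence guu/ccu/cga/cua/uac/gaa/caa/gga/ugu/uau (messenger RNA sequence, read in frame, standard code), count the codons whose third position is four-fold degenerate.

Codon 1 GUU (Val): third position 4-fold.
Codon 2 CCU (Pro): third position 4-fold.
Codon 3 CGA (Arg): third position 4-fold.
Codon 4 CUA (Leu): third position 4-fold.
Codon 5 UAC (Tyr): third position 2-fold.
Codon 6 GAA (Glu): third position 2-fold.
Codon 7 CAA (Gln): third position 2-fold.
Codon 8 GGA (Gly): third position 4-fold.
Codon 9 UGU (Cys): third position 2-fold.
Codon 10 UAU (Tyr): third position 2-fold.
Four-fold degenerate third positions: 5.

5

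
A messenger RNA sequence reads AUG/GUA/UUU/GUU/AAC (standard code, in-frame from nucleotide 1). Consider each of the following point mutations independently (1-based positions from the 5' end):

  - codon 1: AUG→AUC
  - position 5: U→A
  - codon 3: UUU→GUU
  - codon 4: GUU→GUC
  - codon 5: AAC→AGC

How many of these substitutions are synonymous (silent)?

1

Codon 1: AUG (Met) → AUC (Ile) — missense.
Codon 2: GUA (Val) → GAA (Glu) — missense.
Codon 3: UUU (Phe) → GUU (Val) — missense.
Codon 4: GUU (Val) → GUC (Val) — synonymous.
Codon 5: AAC (Asn) → AGC (Ser) — missense.
Synonymous: 1 of 5.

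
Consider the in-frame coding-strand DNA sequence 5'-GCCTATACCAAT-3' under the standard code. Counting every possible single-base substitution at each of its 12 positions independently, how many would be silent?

8

Codon 1 (GCC, Ala): 3 synonymous substitutions.
Codon 2 (TAT, Tyr): 1 synonymous substitution.
Codon 3 (ACC, Thr): 3 synonymous substitutions.
Codon 4 (AAT, Asn): 1 synonymous substitution.
Total: 3 + 1 + 3 + 1 = 8.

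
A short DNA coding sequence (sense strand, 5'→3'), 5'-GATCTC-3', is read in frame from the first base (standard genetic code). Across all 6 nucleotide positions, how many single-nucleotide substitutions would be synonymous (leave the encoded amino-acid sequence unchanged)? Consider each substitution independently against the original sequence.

Codon 1 (GAT, Asp): 1 synonymous substitution.
Codon 2 (CTC, Leu): 3 synonymous substitutions.
Total: 1 + 3 = 4.

4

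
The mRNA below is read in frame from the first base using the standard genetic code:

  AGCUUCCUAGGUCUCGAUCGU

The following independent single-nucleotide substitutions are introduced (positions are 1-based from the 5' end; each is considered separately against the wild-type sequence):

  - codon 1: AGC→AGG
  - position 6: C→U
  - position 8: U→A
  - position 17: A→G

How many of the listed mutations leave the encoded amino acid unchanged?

Codon 1: AGC (Ser) → AGG (Arg) — missense.
Codon 2: UUC (Phe) → UUU (Phe) — synonymous.
Codon 3: CUA (Leu) → CAA (Gln) — missense.
Codon 6: GAU (Asp) → GGU (Gly) — missense.
Synonymous: 1 of 4.

1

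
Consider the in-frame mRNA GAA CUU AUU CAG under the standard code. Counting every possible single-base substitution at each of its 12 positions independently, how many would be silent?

Codon 1 (GAA, Glu): 1 synonymous substitution.
Codon 2 (CUU, Leu): 3 synonymous substitutions.
Codon 3 (AUU, Ile): 2 synonymous substitutions.
Codon 4 (CAG, Gln): 1 synonymous substitution.
Total: 1 + 3 + 2 + 1 = 7.

7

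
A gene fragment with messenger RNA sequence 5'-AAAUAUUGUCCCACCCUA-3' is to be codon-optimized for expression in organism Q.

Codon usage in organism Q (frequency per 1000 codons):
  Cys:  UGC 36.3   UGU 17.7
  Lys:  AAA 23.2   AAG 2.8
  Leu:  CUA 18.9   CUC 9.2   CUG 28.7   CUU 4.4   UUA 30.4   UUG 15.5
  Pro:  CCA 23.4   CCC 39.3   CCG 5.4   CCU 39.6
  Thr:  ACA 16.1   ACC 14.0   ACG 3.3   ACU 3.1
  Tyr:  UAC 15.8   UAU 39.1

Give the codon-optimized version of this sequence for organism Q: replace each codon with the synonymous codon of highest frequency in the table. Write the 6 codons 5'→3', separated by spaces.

AAA UAU UGC CCU ACA UUA

Codon 1 (Lys): best is AAA at 23.2.
Codon 2 (Tyr): best is UAU at 39.1.
Codon 3 (Cys): best is UGC at 36.3.
Codon 4 (Pro): best is CCU at 39.6.
Codon 5 (Thr): best is ACA at 16.1.
Codon 6 (Leu): best is UUA at 30.4.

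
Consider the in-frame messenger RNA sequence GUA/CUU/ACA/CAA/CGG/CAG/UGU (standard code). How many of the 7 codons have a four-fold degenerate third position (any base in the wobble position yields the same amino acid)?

Codon 1 GUA (Val): third position 4-fold.
Codon 2 CUU (Leu): third position 4-fold.
Codon 3 ACA (Thr): third position 4-fold.
Codon 4 CAA (Gln): third position 2-fold.
Codon 5 CGG (Arg): third position 4-fold.
Codon 6 CAG (Gln): third position 2-fold.
Codon 7 UGU (Cys): third position 2-fold.
Four-fold degenerate third positions: 4.

4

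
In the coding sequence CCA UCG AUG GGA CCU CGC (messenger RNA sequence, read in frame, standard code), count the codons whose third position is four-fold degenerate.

5

Codon 1 CCA (Pro): third position 4-fold.
Codon 2 UCG (Ser): third position 4-fold.
Codon 3 AUG (Met): third position 1-fold.
Codon 4 GGA (Gly): third position 4-fold.
Codon 5 CCU (Pro): third position 4-fold.
Codon 6 CGC (Arg): third position 4-fold.
Four-fold degenerate third positions: 5.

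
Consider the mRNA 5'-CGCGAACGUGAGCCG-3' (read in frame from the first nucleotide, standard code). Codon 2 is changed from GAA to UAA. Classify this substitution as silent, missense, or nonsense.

nonsense

Position 4 falls in codon 2: GAA → Glu.
After the substitution the codon is UAA → Stop.
The new codon is a stop codon, so this is a nonsense mutation.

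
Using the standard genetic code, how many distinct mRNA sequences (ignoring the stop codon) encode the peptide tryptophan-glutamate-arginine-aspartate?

24

Trp: 1 codon.
Glu: 2 codons.
Arg: 6 codons.
Asp: 2 codons.
1 × 2 × 6 × 2 = 24.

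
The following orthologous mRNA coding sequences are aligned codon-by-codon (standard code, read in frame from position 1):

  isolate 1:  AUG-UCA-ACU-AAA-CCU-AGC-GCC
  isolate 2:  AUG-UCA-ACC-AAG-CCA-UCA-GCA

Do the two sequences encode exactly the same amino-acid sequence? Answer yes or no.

Codon 1: AUG Met / AUG Met — identical.
Codon 2: UCA Ser / UCA Ser — identical.
Codon 3: ACU Thr / ACC Thr — synonymous.
Codon 4: AAA Lys / AAG Lys — synonymous.
Codon 5: CCU Pro / CCA Pro — synonymous.
Codon 6: AGC Ser / UCA Ser — synonymous.
Codon 7: GCC Ala / GCA Ala — synonymous.
Nonsynonymous differences: 0 → same protein.

yes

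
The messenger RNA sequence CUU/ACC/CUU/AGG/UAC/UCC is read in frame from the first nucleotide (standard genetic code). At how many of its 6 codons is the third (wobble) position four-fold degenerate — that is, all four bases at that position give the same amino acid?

Codon 1 CUU (Leu): third position 4-fold.
Codon 2 ACC (Thr): third position 4-fold.
Codon 3 CUU (Leu): third position 4-fold.
Codon 4 AGG (Arg): third position 2-fold.
Codon 5 UAC (Tyr): third position 2-fold.
Codon 6 UCC (Ser): third position 4-fold.
Four-fold degenerate third positions: 4.

4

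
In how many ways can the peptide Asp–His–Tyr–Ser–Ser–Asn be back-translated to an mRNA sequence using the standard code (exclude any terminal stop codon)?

Asp: 2 codons.
His: 2 codons.
Tyr: 2 codons.
Ser: 6 codons.
Ser: 6 codons.
Asn: 2 codons.
2 × 2 × 2 × 6 × 6 × 2 = 576.

576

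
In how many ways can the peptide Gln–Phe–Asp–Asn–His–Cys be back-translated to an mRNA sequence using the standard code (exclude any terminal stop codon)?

64

Gln: 2 codons.
Phe: 2 codons.
Asp: 2 codons.
Asn: 2 codons.
His: 2 codons.
Cys: 2 codons.
2 × 2 × 2 × 2 × 2 × 2 = 64.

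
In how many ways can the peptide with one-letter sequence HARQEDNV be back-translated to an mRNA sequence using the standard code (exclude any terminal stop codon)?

His: 2 codons.
Ala: 4 codons.
Arg: 6 codons.
Gln: 2 codons.
Glu: 2 codons.
Asp: 2 codons.
Asn: 2 codons.
Val: 4 codons.
2 × 4 × 6 × 2 × 2 × 2 × 2 × 4 = 3072.

3072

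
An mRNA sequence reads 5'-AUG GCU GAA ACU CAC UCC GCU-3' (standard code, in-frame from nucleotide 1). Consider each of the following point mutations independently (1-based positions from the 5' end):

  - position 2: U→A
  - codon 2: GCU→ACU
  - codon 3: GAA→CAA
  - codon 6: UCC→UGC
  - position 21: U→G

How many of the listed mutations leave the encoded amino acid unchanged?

Codon 1: AUG (Met) → AAG (Lys) — missense.
Codon 2: GCU (Ala) → ACU (Thr) — missense.
Codon 3: GAA (Glu) → CAA (Gln) — missense.
Codon 6: UCC (Ser) → UGC (Cys) — missense.
Codon 7: GCU (Ala) → GCG (Ala) — synonymous.
Synonymous: 1 of 5.

1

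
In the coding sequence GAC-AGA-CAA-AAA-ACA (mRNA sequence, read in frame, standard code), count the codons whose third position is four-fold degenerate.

Codon 1 GAC (Asp): third position 2-fold.
Codon 2 AGA (Arg): third position 2-fold.
Codon 3 CAA (Gln): third position 2-fold.
Codon 4 AAA (Lys): third position 2-fold.
Codon 5 ACA (Thr): third position 4-fold.
Four-fold degenerate third positions: 1.

1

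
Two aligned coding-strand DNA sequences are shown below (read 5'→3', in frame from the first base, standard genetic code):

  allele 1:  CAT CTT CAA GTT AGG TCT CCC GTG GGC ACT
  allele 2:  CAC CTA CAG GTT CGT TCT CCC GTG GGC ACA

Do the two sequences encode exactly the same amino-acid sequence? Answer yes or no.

Codon 1: CAT His / CAC His — synonymous.
Codon 2: CTT Leu / CTA Leu — synonymous.
Codon 3: CAA Gln / CAG Gln — synonymous.
Codon 4: GTT Val / GTT Val — identical.
Codon 5: AGG Arg / CGT Arg — synonymous.
Codon 6: TCT Ser / TCT Ser — identical.
Codon 7: CCC Pro / CCC Pro — identical.
Codon 8: GTG Val / GTG Val — identical.
Codon 9: GGC Gly / GGC Gly — identical.
Codon 10: ACT Thr / ACA Thr — synonymous.
Nonsynonymous differences: 0 → same protein.

yes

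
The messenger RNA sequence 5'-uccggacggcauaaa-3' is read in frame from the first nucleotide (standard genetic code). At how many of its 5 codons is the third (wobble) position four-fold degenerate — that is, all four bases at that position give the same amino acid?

Codon 1 UCC (Ser): third position 4-fold.
Codon 2 GGA (Gly): third position 4-fold.
Codon 3 CGG (Arg): third position 4-fold.
Codon 4 CAU (His): third position 2-fold.
Codon 5 AAA (Lys): third position 2-fold.
Four-fold degenerate third positions: 3.

3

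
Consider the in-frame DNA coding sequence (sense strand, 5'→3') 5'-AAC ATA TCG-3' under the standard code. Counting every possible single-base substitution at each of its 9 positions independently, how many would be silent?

Codon 1 (AAC, Asn): 1 synonymous substitution.
Codon 2 (ATA, Ile): 2 synonymous substitutions.
Codon 3 (TCG, Ser): 3 synonymous substitutions.
Total: 1 + 2 + 3 = 6.

6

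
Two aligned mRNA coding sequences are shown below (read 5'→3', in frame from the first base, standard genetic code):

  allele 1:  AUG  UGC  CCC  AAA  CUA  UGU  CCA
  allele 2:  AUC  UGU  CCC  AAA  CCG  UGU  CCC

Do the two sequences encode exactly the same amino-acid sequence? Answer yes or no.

no

Codon 1: AUG Met / AUC Ile — nonsynonymous.
Codon 2: UGC Cys / UGU Cys — synonymous.
Codon 3: CCC Pro / CCC Pro — identical.
Codon 4: AAA Lys / AAA Lys — identical.
Codon 5: CUA Leu / CCG Pro — nonsynonymous.
Codon 6: UGU Cys / UGU Cys — identical.
Codon 7: CCA Pro / CCC Pro — synonymous.
Nonsynonymous differences: 2 → different protein.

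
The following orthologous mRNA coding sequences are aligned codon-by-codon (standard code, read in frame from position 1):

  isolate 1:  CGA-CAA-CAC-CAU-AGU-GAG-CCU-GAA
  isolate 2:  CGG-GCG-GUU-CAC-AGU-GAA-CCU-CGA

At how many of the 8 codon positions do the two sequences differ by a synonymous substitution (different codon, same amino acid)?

3

Codon 1: CGA Arg / CGG Arg — synonymous.
Codon 2: CAA Gln / GCG Ala — nonsynonymous.
Codon 3: CAC His / GUU Val — nonsynonymous.
Codon 4: CAU His / CAC His — synonymous.
Codon 5: AGU Ser / AGU Ser — identical.
Codon 6: GAG Glu / GAA Glu — synonymous.
Codon 7: CCU Pro / CCU Pro — identical.
Codon 8: GAA Glu / CGA Arg — nonsynonymous.
Synonymous differences: 3.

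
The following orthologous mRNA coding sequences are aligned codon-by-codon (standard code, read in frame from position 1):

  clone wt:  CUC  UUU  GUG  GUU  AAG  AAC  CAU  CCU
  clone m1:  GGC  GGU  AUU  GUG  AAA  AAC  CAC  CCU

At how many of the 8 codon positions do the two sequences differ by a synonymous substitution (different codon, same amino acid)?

3

Codon 1: CUC Leu / GGC Gly — nonsynonymous.
Codon 2: UUU Phe / GGU Gly — nonsynonymous.
Codon 3: GUG Val / AUU Ile — nonsynonymous.
Codon 4: GUU Val / GUG Val — synonymous.
Codon 5: AAG Lys / AAA Lys — synonymous.
Codon 6: AAC Asn / AAC Asn — identical.
Codon 7: CAU His / CAC His — synonymous.
Codon 8: CCU Pro / CCU Pro — identical.
Synonymous differences: 3.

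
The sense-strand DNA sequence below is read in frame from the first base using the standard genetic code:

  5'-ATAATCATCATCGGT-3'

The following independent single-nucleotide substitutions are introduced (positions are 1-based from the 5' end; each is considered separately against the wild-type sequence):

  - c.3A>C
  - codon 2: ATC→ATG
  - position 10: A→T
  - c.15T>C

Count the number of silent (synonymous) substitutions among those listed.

2

Codon 1: ATA (Ile) → ATC (Ile) — synonymous.
Codon 2: ATC (Ile) → ATG (Met) — missense.
Codon 4: ATC (Ile) → TTC (Phe) — missense.
Codon 5: GGT (Gly) → GGC (Gly) — synonymous.
Synonymous: 2 of 4.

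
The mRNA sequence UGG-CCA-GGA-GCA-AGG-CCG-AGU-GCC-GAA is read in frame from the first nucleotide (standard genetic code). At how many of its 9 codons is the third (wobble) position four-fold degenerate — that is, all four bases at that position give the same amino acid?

5

Codon 1 UGG (Trp): third position 1-fold.
Codon 2 CCA (Pro): third position 4-fold.
Codon 3 GGA (Gly): third position 4-fold.
Codon 4 GCA (Ala): third position 4-fold.
Codon 5 AGG (Arg): third position 2-fold.
Codon 6 CCG (Pro): third position 4-fold.
Codon 7 AGU (Ser): third position 2-fold.
Codon 8 GCC (Ala): third position 4-fold.
Codon 9 GAA (Glu): third position 2-fold.
Four-fold degenerate third positions: 5.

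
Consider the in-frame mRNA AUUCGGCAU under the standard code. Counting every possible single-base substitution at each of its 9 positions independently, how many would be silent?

Codon 1 (AUU, Ile): 2 synonymous substitutions.
Codon 2 (CGG, Arg): 4 synonymous substitutions.
Codon 3 (CAU, His): 1 synonymous substitution.
Total: 2 + 4 + 1 = 7.

7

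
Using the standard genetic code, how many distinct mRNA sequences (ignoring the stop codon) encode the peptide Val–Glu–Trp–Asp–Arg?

96

Val: 4 codons.
Glu: 2 codons.
Trp: 1 codon.
Asp: 2 codons.
Arg: 6 codons.
4 × 2 × 1 × 2 × 6 = 96.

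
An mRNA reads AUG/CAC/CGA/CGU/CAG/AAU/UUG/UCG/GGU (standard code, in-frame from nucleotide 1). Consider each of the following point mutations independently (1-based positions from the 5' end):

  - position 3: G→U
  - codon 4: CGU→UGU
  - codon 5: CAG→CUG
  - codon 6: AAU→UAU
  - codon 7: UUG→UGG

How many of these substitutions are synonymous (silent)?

0

Codon 1: AUG (Met) → AUU (Ile) — missense.
Codon 4: CGU (Arg) → UGU (Cys) — missense.
Codon 5: CAG (Gln) → CUG (Leu) — missense.
Codon 6: AAU (Asn) → UAU (Tyr) — missense.
Codon 7: UUG (Leu) → UGG (Trp) — missense.
Synonymous: 0 of 5.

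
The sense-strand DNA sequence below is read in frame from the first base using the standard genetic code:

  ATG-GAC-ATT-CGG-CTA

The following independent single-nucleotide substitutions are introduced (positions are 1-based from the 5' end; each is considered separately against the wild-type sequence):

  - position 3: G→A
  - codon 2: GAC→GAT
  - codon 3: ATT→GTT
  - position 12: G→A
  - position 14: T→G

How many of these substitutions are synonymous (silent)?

Codon 1: ATG (Met) → ATA (Ile) — missense.
Codon 2: GAC (Asp) → GAT (Asp) — synonymous.
Codon 3: ATT (Ile) → GTT (Val) — missense.
Codon 4: CGG (Arg) → CGA (Arg) — synonymous.
Codon 5: CTA (Leu) → CGA (Arg) — missense.
Synonymous: 2 of 5.

2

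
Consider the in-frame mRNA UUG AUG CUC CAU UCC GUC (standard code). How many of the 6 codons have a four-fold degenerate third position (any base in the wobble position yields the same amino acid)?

3

Codon 1 UUG (Leu): third position 2-fold.
Codon 2 AUG (Met): third position 1-fold.
Codon 3 CUC (Leu): third position 4-fold.
Codon 4 CAU (His): third position 2-fold.
Codon 5 UCC (Ser): third position 4-fold.
Codon 6 GUC (Val): third position 4-fold.
Four-fold degenerate third positions: 3.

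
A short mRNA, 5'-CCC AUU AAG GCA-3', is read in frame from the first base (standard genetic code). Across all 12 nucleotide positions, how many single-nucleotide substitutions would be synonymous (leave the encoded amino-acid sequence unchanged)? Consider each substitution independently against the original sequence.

Codon 1 (CCC, Pro): 3 synonymous substitutions.
Codon 2 (AUU, Ile): 2 synonymous substitutions.
Codon 3 (AAG, Lys): 1 synonymous substitution.
Codon 4 (GCA, Ala): 3 synonymous substitutions.
Total: 3 + 2 + 1 + 3 = 9.

9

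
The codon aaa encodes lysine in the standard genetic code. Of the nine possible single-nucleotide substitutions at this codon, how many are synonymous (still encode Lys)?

Position 1: none → 0 synonymous.
Position 2: none → 0 synonymous.
Position 3: AAG → 1 synonymous.
Total: 0 + 0 + 1 = 1.

1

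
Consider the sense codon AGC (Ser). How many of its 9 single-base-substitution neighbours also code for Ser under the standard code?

1

Position 1: none → 0 synonymous.
Position 2: none → 0 synonymous.
Position 3: AGT → 1 synonymous.
Total: 0 + 0 + 1 = 1.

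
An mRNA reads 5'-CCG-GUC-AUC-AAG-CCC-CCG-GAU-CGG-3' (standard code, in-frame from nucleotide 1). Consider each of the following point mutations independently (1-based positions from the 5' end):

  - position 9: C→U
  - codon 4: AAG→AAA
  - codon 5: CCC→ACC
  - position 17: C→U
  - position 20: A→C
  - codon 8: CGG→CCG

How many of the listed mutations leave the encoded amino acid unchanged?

Codon 3: AUC (Ile) → AUU (Ile) — synonymous.
Codon 4: AAG (Lys) → AAA (Lys) — synonymous.
Codon 5: CCC (Pro) → ACC (Thr) — missense.
Codon 6: CCG (Pro) → CUG (Leu) — missense.
Codon 7: GAU (Asp) → GCU (Ala) — missense.
Codon 8: CGG (Arg) → CCG (Pro) — missense.
Synonymous: 2 of 6.

2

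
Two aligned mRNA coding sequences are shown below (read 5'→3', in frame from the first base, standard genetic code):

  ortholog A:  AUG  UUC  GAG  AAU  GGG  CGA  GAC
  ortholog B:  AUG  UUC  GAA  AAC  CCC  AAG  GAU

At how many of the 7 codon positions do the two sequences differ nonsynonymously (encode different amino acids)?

Codon 1: AUG Met / AUG Met — identical.
Codon 2: UUC Phe / UUC Phe — identical.
Codon 3: GAG Glu / GAA Glu — synonymous.
Codon 4: AAU Asn / AAC Asn — synonymous.
Codon 5: GGG Gly / CCC Pro — nonsynonymous.
Codon 6: CGA Arg / AAG Lys — nonsynonymous.
Codon 7: GAC Asp / GAU Asp — synonymous.
Nonsynonymous differences: 2.

2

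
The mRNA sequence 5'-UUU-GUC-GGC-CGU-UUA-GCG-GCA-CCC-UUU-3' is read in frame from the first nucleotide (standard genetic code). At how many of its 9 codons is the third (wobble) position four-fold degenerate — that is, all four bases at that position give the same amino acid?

Codon 1 UUU (Phe): third position 2-fold.
Codon 2 GUC (Val): third position 4-fold.
Codon 3 GGC (Gly): third position 4-fold.
Codon 4 CGU (Arg): third position 4-fold.
Codon 5 UUA (Leu): third position 2-fold.
Codon 6 GCG (Ala): third position 4-fold.
Codon 7 GCA (Ala): third position 4-fold.
Codon 8 CCC (Pro): third position 4-fold.
Codon 9 UUU (Phe): third position 2-fold.
Four-fold degenerate third positions: 6.

6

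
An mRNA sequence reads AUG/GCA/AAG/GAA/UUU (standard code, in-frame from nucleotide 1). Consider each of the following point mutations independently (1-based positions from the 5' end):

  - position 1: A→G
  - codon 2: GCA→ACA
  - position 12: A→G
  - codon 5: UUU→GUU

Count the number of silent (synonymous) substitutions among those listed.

1

Codon 1: AUG (Met) → GUG (Val) — missense.
Codon 2: GCA (Ala) → ACA (Thr) — missense.
Codon 4: GAA (Glu) → GAG (Glu) — synonymous.
Codon 5: UUU (Phe) → GUU (Val) — missense.
Synonymous: 1 of 4.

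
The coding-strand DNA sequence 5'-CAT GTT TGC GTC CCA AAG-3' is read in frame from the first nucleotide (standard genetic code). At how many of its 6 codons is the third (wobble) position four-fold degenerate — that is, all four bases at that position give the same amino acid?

3

Codon 1 CAT (His): third position 2-fold.
Codon 2 GTT (Val): third position 4-fold.
Codon 3 TGC (Cys): third position 2-fold.
Codon 4 GTC (Val): third position 4-fold.
Codon 5 CCA (Pro): third position 4-fold.
Codon 6 AAG (Lys): third position 2-fold.
Four-fold degenerate third positions: 3.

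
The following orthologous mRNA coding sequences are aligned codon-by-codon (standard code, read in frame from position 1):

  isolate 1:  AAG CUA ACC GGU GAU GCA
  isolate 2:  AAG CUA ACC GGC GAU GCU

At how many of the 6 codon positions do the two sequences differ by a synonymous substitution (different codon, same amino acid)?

2

Codon 1: AAG Lys / AAG Lys — identical.
Codon 2: CUA Leu / CUA Leu — identical.
Codon 3: ACC Thr / ACC Thr — identical.
Codon 4: GGU Gly / GGC Gly — synonymous.
Codon 5: GAU Asp / GAU Asp — identical.
Codon 6: GCA Ala / GCU Ala — synonymous.
Synonymous differences: 2.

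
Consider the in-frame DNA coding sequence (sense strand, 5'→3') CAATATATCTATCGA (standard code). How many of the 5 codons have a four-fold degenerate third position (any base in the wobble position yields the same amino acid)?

Codon 1 CAA (Gln): third position 2-fold.
Codon 2 TAT (Tyr): third position 2-fold.
Codon 3 ATC (Ile): third position 3-fold.
Codon 4 TAT (Tyr): third position 2-fold.
Codon 5 CGA (Arg): third position 4-fold.
Four-fold degenerate third positions: 1.

1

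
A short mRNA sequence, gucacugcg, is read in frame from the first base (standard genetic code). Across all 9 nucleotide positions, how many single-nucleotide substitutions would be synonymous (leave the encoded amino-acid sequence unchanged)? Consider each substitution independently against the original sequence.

Codon 1 (GUC, Val): 3 synonymous substitutions.
Codon 2 (ACU, Thr): 3 synonymous substitutions.
Codon 3 (GCG, Ala): 3 synonymous substitutions.
Total: 3 + 3 + 3 = 9.

9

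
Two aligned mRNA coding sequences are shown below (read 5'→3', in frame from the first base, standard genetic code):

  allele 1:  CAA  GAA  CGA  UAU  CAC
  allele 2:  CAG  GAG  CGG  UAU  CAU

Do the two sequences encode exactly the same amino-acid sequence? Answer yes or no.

Codon 1: CAA Gln / CAG Gln — synonymous.
Codon 2: GAA Glu / GAG Glu — synonymous.
Codon 3: CGA Arg / CGG Arg — synonymous.
Codon 4: UAU Tyr / UAU Tyr — identical.
Codon 5: CAC His / CAU His — synonymous.
Nonsynonymous differences: 0 → same protein.

yes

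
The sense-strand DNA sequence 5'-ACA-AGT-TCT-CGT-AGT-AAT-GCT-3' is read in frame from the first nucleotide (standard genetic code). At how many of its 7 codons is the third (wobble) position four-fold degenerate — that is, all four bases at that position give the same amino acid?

4

Codon 1 ACA (Thr): third position 4-fold.
Codon 2 AGT (Ser): third position 2-fold.
Codon 3 TCT (Ser): third position 4-fold.
Codon 4 CGT (Arg): third position 4-fold.
Codon 5 AGT (Ser): third position 2-fold.
Codon 6 AAT (Asn): third position 2-fold.
Codon 7 GCT (Ala): third position 4-fold.
Four-fold degenerate third positions: 4.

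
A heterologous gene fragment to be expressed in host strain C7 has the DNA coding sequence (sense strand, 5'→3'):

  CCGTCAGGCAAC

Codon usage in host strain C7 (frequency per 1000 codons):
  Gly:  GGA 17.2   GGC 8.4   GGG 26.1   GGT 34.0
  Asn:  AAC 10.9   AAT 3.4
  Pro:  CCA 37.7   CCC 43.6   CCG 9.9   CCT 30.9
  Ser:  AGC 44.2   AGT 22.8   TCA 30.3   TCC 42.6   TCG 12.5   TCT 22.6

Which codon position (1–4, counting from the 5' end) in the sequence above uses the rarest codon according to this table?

Codon 1 CCG (Pro): 9.9 per 1000.
Codon 2 TCA (Ser): 30.3 per 1000.
Codon 3 GGC (Gly): 8.4 per 1000.
Codon 4 AAC (Asn): 10.9 per 1000.
Lowest frequency is 8.4 at codon 3.

3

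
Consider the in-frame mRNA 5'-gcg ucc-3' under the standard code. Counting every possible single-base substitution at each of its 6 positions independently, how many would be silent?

6

Codon 1 (GCG, Ala): 3 synonymous substitutions.
Codon 2 (UCC, Ser): 3 synonymous substitutions.
Total: 3 + 3 = 6.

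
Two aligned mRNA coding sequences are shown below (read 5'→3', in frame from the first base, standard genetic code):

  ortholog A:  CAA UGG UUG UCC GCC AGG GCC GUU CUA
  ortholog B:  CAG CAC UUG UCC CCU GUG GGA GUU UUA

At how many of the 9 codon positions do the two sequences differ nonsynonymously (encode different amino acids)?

4

Codon 1: CAA Gln / CAG Gln — synonymous.
Codon 2: UGG Trp / CAC His — nonsynonymous.
Codon 3: UUG Leu / UUG Leu — identical.
Codon 4: UCC Ser / UCC Ser — identical.
Codon 5: GCC Ala / CCU Pro — nonsynonymous.
Codon 6: AGG Arg / GUG Val — nonsynonymous.
Codon 7: GCC Ala / GGA Gly — nonsynonymous.
Codon 8: GUU Val / GUU Val — identical.
Codon 9: CUA Leu / UUA Leu — synonymous.
Nonsynonymous differences: 4.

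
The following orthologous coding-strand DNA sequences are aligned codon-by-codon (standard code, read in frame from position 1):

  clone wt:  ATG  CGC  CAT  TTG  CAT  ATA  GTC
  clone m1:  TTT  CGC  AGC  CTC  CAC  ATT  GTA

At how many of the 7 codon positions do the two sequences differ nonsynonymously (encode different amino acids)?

2

Codon 1: ATG Met / TTT Phe — nonsynonymous.
Codon 2: CGC Arg / CGC Arg — identical.
Codon 3: CAT His / AGC Ser — nonsynonymous.
Codon 4: TTG Leu / CTC Leu — synonymous.
Codon 5: CAT His / CAC His — synonymous.
Codon 6: ATA Ile / ATT Ile — synonymous.
Codon 7: GTC Val / GTA Val — synonymous.
Nonsynonymous differences: 2.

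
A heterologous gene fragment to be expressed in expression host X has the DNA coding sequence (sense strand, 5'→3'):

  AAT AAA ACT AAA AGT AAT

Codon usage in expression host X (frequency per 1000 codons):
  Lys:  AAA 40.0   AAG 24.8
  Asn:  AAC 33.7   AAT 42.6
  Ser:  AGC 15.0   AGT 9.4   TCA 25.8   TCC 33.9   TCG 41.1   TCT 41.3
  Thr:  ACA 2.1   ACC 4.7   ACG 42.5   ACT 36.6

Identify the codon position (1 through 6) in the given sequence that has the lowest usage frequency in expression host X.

5

Codon 1 AAT (Asn): 42.6 per 1000.
Codon 2 AAA (Lys): 40.0 per 1000.
Codon 3 ACT (Thr): 36.6 per 1000.
Codon 4 AAA (Lys): 40.0 per 1000.
Codon 5 AGT (Ser): 9.4 per 1000.
Codon 6 AAT (Asn): 42.6 per 1000.
Lowest frequency is 9.4 at codon 5.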